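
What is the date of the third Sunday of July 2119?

July 1, 2119 is a Saturday.
The first Sunday is therefore July 2 (1 days later).
The third Sunday is 2 + 2×7 = July 16.

July 16, 2119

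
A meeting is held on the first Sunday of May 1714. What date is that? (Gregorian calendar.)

May 6, 1714

May 1, 1714 is a Tuesday.
The first Sunday is therefore May 6 (5 days later).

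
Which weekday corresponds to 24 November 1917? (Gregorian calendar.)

Saturday

January 1, 1917 is a Monday.
Jan 1, 1917 → Feb 1, 1917: 31 days (January has 31).
Feb 1, 1917 → Mar 1, 1917: 28 days (February has 28).
Mar 1, 1917 → Apr 1, 1917: 31 days (March has 31).
Apr 1, 1917 → May 1, 1917: 30 days (April has 30).
May 1, 1917 → Jun 1, 1917: 31 days (May has 31).
Jun 1, 1917 → Jul 1, 1917: 30 days (June has 30).
Jul 1, 1917 → Aug 1, 1917: 31 days (July has 31).
Aug 1, 1917 → Sep 1, 1917: 31 days (August has 31).
Sep 1, 1917 → Oct 1, 1917: 30 days (September has 30).
Oct 1, 1917 → Nov 1, 1917: 31 days (October has 31).
Nov 1, 1917 → Nov 24, 1917: 23 days.
Total: 327 days.
327 mod 7 = 5, so Monday + 5 = Saturday.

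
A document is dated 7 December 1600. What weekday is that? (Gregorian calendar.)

Doomsday rule: the anchor day for the 1600s is Tuesday. For year 00: 0÷12 = 0 r 0, and 0÷4 = 0, so 0+0+0 = 0.
Tuesday + 0 ≡ Tuesday — that's 1600's doomsday.
In December the doomsday date is Dec 12.
Dec 7 is 5 days before Dec 12; 5 mod 7 = 5, so Tuesday − 5 = Thursday.

Thursday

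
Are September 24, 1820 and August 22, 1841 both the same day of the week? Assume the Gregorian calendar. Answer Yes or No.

Yes

From Sep 24, 1820 to Aug 22, 1841 is 7637 days.
7637 mod 7 = 0, so they are the same weekday.
(Sep 24, 1820 is a Sunday; Aug 22, 1841 is a Sunday.)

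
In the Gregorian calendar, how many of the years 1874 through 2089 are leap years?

Multiples of 4 in [1874,2089]: 54.
Of those, multiples of 100: 2 (not leap unless ÷400).
Multiples of 400: 1.
Leap years = 54 − 2 + 1 = 53.

53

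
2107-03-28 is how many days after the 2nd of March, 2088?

6964

Mar 2, 2088 → Mar 2, 2089: 365 days.
Mar 2, 2089 → Mar 2, 2090: 365 days.
Mar 2, 2090 → Mar 2, 2091: 365 days.
Mar 2, 2091 → Mar 2, 2092: 366 days (Feb 29, 2092 is in that span).
Mar 2, 2092 → Mar 2, 2093: 365 days.
Mar 2, 2093 → Mar 2, 2094: 365 days.
Mar 2, 2094 → Mar 2, 2095: 365 days.
Mar 2, 2095 → Mar 2, 2096: 366 days (Feb 29, 2096 is in that span).
Mar 2, 2096 → Mar 2, 2097: 365 days.
Mar 2, 2097 → Mar 2, 2098: 365 days.
Mar 2, 2098 → Mar 2, 2099: 365 days.
Mar 2, 2099 → Mar 2, 2100: 365 days.
Mar 2, 2100 → Mar 2, 2101: 365 days.
Mar 2, 2101 → Mar 2, 2102: 365 days.
Mar 2, 2102 → Mar 2, 2103: 365 days.
Mar 2, 2103 → Mar 2, 2104: 366 days (Feb 29, 2104 is in that span).
Mar 2, 2104 → Mar 2, 2105: 365 days.
Mar 2, 2105 → Mar 2, 2106: 365 days.
Mar 2, 2106 → Apr 2, 2106: 31 days (March has 31).
Apr 2, 2106 → May 2, 2106: 30 days (April has 30).
May 2, 2106 → Jun 2, 2106: 31 days (May has 31).
Jun 2, 2106 → Jul 2, 2106: 30 days (June has 30).
Jul 2, 2106 → Aug 2, 2106: 31 days (July has 31).
Aug 2, 2106 → Sep 2, 2106: 31 days (August has 31).
Sep 2, 2106 → Oct 2, 2106: 30 days (September has 30).
Oct 2, 2106 → Nov 2, 2106: 31 days (October has 31).
Nov 2, 2106 → Dec 2, 2106: 30 days (November has 30).
Dec 2, 2106 → Jan 2, 2107: 31 days (December has 31).
Jan 2, 2107 → Feb 2, 2107: 31 days (January has 31).
Feb 2, 2107 → Mar 2, 2107: 28 days (February has 28).
Mar 2, 2107 → Mar 28, 2107: 26 days.
Total: 6964 days.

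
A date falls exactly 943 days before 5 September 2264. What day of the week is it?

Wednesday

Sep 5, 2264 is a Monday.
943 mod 7 = 5, so 943 days before a Monday is Monday − 5 = Wednesday.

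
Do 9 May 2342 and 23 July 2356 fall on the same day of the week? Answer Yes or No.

From May 9, 2342 to Jul 23, 2356 is 5189 days.
5189 mod 7 = 2, so they are different weekdays.
(May 9, 2342 is a Saturday; Jul 23, 2356 is a Monday.)

No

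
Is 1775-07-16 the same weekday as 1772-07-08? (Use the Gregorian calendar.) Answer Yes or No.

No

From Jul 8, 1772 to Jul 16, 1775 is 1103 days.
1103 mod 7 = 4, so they are different weekdays.
(Jul 8, 1772 is a Wednesday; Jul 16, 1775 is a Sunday.)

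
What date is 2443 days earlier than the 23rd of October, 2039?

February 13, 2033

−365 (one year) → Oct 23, 2038 (2078 left).
−365 (one year) → Oct 23, 2037 (1713 left).
−365 (one year) → Oct 23, 2036 (1348 left).
−366 (one year; includes Feb 29, 2036) → Oct 23, 2035 (982 left).
−365 (one year) → Oct 23, 2034 (617 left).
−365 (one year) → Oct 23, 2033 (252 left).
−23 → Sep 30, 2033 (end of Sep, 30 days; 229 left).
−30 → Aug 31, 2033 (end of Aug, 31 days; 199 left).
−31 → Jul 31, 2033 (end of Jul, 31 days; 168 left).
−31 → Jun 30, 2033 (end of Jun, 30 days; 137 left).
−30 → May 31, 2033 (end of May, 31 days; 107 left).
−31 → Apr 30, 2033 (end of Apr, 30 days; 76 left).
−30 → Mar 31, 2033 (end of Mar, 31 days; 46 left).
−31 → Feb 28, 2033 (end of Feb, 28 days; 15 left).
−15 → Feb 13, 2033.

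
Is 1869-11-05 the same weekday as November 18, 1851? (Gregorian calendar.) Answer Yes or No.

From Nov 18, 1851 to Nov 5, 1869 is 6562 days.
6562 mod 7 = 3, so they are different weekdays.
(Nov 18, 1851 is a Tuesday; Nov 5, 1869 is a Friday.)

No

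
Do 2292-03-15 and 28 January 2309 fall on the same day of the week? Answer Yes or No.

No

From Mar 15, 2292 to Jan 28, 2309 is 6162 days.
6162 mod 7 = 2, so they are different weekdays.
(Mar 15, 2292 is a Tuesday; Jan 28, 2309 is a Thursday.)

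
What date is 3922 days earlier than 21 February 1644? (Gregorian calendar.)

May 27, 1633

−365 (one year) → Feb 21, 1643 (3557 left).
−365 (one year) → Feb 21, 1642 (3192 left).
−365 (one year) → Feb 21, 1641 (2827 left).
−366 (one year; includes Feb 29, 1640) → Feb 21, 1640 (2461 left).
−365 (one year) → Feb 21, 1639 (2096 left).
−365 (one year) → Feb 21, 1638 (1731 left).
−365 (one year) → Feb 21, 1637 (1366 left).
−366 (one year; includes Feb 29, 1636) → Feb 21, 1636 (1000 left).
−365 (one year) → Feb 21, 1635 (635 left).
−365 (one year) → Feb 21, 1634 (270 left).
−21 → Jan 31, 1634 (end of Jan, 31 days; 249 left).
−31 → Dec 31, 1633 (end of Dec, 31 days; 218 left).
−31 → Nov 30, 1633 (end of Nov, 30 days; 187 left).
−30 → Oct 31, 1633 (end of Oct, 31 days; 157 left).
−31 → Sep 30, 1633 (end of Sep, 30 days; 126 left).
−30 → Aug 31, 1633 (end of Aug, 31 days; 96 left).
−31 → Jul 31, 1633 (end of Jul, 31 days; 65 left).
−31 → Jun 30, 1633 (end of Jun, 30 days; 34 left).
−30 → May 31, 1633 (end of May, 31 days; 4 left).
−4 → May 27, 1633.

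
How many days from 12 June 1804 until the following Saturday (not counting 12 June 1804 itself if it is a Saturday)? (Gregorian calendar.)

Jun 12, 1804 is a Tuesday.
From Tuesday to the next Saturday is 4 days.

4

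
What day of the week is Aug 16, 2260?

Doomsday rule: the anchor day for the 2200s is Friday. For year 60: 60÷12 = 5 r 0, and 0÷4 = 0, so 5+0+0 = 5.
Friday + 5 ≡ Wednesday — that's 2260's doomsday.
In August the doomsday date is Aug 8.
Aug 16 is 8 days after Aug 8; 8 mod 7 = 1, so Wednesday + 1 = Thursday.

Thursday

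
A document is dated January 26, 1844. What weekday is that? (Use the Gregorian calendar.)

Doomsday rule: the anchor day for the 1800s is Friday. For year 44: 44÷12 = 3 r 8, and 8÷4 = 2, so 3+8+2 = 13.
Friday + 13 ≡ Thursday — that's 1844's doomsday.
In January the doomsday date is Jan 4 (1844 is a leap year (divisible by 4)).
Jan 26 is 22 days after Jan 4; 22 mod 7 = 1, so Thursday + 1 = Friday.

Friday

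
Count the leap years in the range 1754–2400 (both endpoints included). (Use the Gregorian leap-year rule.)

157

Multiples of 4 in [1754,2400]: 162.
Of those, multiples of 100: 7 (not leap unless ÷400).
Multiples of 400: 2.
Leap years = 162 − 7 + 2 = 157.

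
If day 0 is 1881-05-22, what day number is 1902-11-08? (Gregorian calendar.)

May 22, 1881 → May 22, 1882: 365 days.
May 22, 1882 → May 22, 1883: 365 days.
May 22, 1883 → May 22, 1884: 366 days (Feb 29, 1884 is in that span).
May 22, 1884 → May 22, 1885: 365 days.
May 22, 1885 → May 22, 1886: 365 days.
May 22, 1886 → May 22, 1887: 365 days.
May 22, 1887 → May 22, 1888: 366 days (Feb 29, 1888 is in that span).
May 22, 1888 → May 22, 1889: 365 days.
May 22, 1889 → May 22, 1890: 365 days.
May 22, 1890 → May 22, 1891: 365 days.
May 22, 1891 → May 22, 1892: 366 days (Feb 29, 1892 is in that span).
May 22, 1892 → May 22, 1893: 365 days.
May 22, 1893 → May 22, 1894: 365 days.
May 22, 1894 → May 22, 1895: 365 days.
May 22, 1895 → May 22, 1896: 366 days (Feb 29, 1896 is in that span).
May 22, 1896 → May 22, 1897: 365 days.
May 22, 1897 → May 22, 1898: 365 days.
May 22, 1898 → May 22, 1899: 365 days.
May 22, 1899 → May 22, 1900: 365 days.
May 22, 1900 → May 22, 1901: 365 days.
May 22, 1901 → May 22, 1902: 365 days.
May 22, 1902 → Jun 22, 1902: 31 days (May has 31).
Jun 22, 1902 → Jul 22, 1902: 30 days (June has 30).
Jul 22, 1902 → Aug 22, 1902: 31 days (July has 31).
Aug 22, 1902 → Sep 22, 1902: 31 days (August has 31).
Sep 22, 1902 → Oct 22, 1902: 30 days (September has 30).
Oct 22, 1902 → Nov 8, 1902: 17 days.
Total: 7839 days.

7839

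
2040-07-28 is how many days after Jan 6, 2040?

204

Jan 6, 2040 → Feb 6, 2040: 31 days (January has 31).
Feb 6, 2040 → Mar 6, 2040: 29 days (February has 29).
Mar 6, 2040 → Apr 6, 2040: 31 days (March has 31).
Apr 6, 2040 → May 6, 2040: 30 days (April has 30).
May 6, 2040 → Jun 6, 2040: 31 days (May has 31).
Jun 6, 2040 → Jul 6, 2040: 30 days (June has 30).
Jul 6, 2040 → Jul 28, 2040: 22 days.
Total: 204 days.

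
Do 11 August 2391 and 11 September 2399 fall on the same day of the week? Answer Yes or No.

From Aug 11, 2391 to Sep 11, 2399 is 2953 days.
2953 mod 7 = 6, so they are different weekdays.
(Aug 11, 2391 is a Sunday; Sep 11, 2399 is a Saturday.)

No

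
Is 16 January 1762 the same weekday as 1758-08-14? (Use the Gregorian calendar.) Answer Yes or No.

No

From Aug 14, 1758 to Jan 16, 1762 is 1251 days.
1251 mod 7 = 5, so they are different weekdays.
(Aug 14, 1758 is a Monday; Jan 16, 1762 is a Saturday.)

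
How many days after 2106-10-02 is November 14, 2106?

43

Oct 2, 2106 → Nov 2, 2106: 31 days (October has 31).
Nov 2, 2106 → Nov 14, 2106: 12 days.
Total: 43 days.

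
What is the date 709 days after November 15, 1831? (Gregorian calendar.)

October 24, 1833

+366 (one year; includes Feb 29, 1832) → Nov 15, 1832 (343 left).
Nov has 30 days: +16 → Dec 1, 1832 (327 left).
Dec has 31 days: +31 → Jan 1, 1833 (296 left).
Jan has 31 days: +31 → Feb 1, 1833 (265 left).
Feb has 28 days: +28 → Mar 1, 1833 (237 left).
Mar has 31 days: +31 → Apr 1, 1833 (206 left).
Apr has 30 days: +30 → May 1, 1833 (176 left).
May has 31 days: +31 → Jun 1, 1833 (145 left).
Jun has 30 days: +30 → Jul 1, 1833 (115 left).
Jul has 31 days: +31 → Aug 1, 1833 (84 left).
Aug has 31 days: +31 → Sep 1, 1833 (53 left).
Sep has 30 days: +30 → Oct 1, 1833 (23 left).
+23 → Oct 24, 1833.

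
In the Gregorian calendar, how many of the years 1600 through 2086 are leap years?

Multiples of 4 in [1600,2086]: 122.
Of those, multiples of 100: 5 (not leap unless ÷400).
Multiples of 400: 2.
Leap years = 122 − 5 + 2 = 119.

119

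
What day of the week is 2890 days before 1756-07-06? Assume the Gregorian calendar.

Wednesday

Jul 6, 1756 is a Tuesday.
2890 mod 7 = 6, so 2890 days before a Tuesday is Tuesday − 6 = Wednesday.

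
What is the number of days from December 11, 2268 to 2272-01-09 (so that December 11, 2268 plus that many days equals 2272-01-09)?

1124

Dec 11, 2268 → Dec 11, 2269: 365 days.
Dec 11, 2269 → Dec 11, 2270: 365 days.
Dec 11, 2270 → Jan 11, 2271: 31 days (December has 31).
Jan 11, 2271 → Feb 11, 2271: 31 days (January has 31).
Feb 11, 2271 → Mar 11, 2271: 28 days (February has 28).
Mar 11, 2271 → Apr 11, 2271: 31 days (March has 31).
Apr 11, 2271 → May 11, 2271: 30 days (April has 30).
May 11, 2271 → Jun 11, 2271: 31 days (May has 31).
Jun 11, 2271 → Jul 11, 2271: 30 days (June has 30).
Jul 11, 2271 → Aug 11, 2271: 31 days (July has 31).
Aug 11, 2271 → Sep 11, 2271: 31 days (August has 31).
Sep 11, 2271 → Oct 11, 2271: 30 days (September has 30).
Oct 11, 2271 → Nov 11, 2271: 31 days (October has 31).
Nov 11, 2271 → Dec 11, 2271: 30 days (November has 30).
Dec 11, 2271 → Jan 9, 2272: 29 days.
Total: 1124 days.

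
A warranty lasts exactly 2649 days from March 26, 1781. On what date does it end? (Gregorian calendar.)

June 26, 1788

+365 (one year) → Mar 26, 1782 (2284 left).
+365 (one year) → Mar 26, 1783 (1919 left).
+366 (one year; includes Feb 29, 1784) → Mar 26, 1784 (1553 left).
+365 (one year) → Mar 26, 1785 (1188 left).
+365 (one year) → Mar 26, 1786 (823 left).
+365 (one year) → Mar 26, 1787 (458 left).
+366 (one year; includes Feb 29, 1788) → Mar 26, 1788 (92 left).
Mar has 31 days: +6 → Apr 1, 1788 (86 left).
Apr has 30 days: +30 → May 1, 1788 (56 left).
May has 31 days: +31 → Jun 1, 1788 (25 left).
+25 → Jun 26, 1788.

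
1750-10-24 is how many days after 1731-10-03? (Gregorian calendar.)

Oct 3, 1731 → Oct 3, 1732: 366 days (Feb 29, 1732 is in that span).
Oct 3, 1732 → Oct 3, 1733: 365 days.
Oct 3, 1733 → Oct 3, 1734: 365 days.
Oct 3, 1734 → Oct 3, 1735: 365 days.
Oct 3, 1735 → Oct 3, 1736: 366 days (Feb 29, 1736 is in that span).
Oct 3, 1736 → Oct 3, 1737: 365 days.
Oct 3, 1737 → Oct 3, 1738: 365 days.
Oct 3, 1738 → Oct 3, 1739: 365 days.
Oct 3, 1739 → Oct 3, 1740: 366 days (Feb 29, 1740 is in that span).
Oct 3, 1740 → Oct 3, 1741: 365 days.
Oct 3, 1741 → Oct 3, 1742: 365 days.
Oct 3, 1742 → Oct 3, 1743: 365 days.
Oct 3, 1743 → Oct 3, 1744: 366 days (Feb 29, 1744 is in that span).
Oct 3, 1744 → Oct 3, 1745: 365 days.
Oct 3, 1745 → Oct 3, 1746: 365 days.
Oct 3, 1746 → Oct 3, 1747: 365 days.
Oct 3, 1747 → Oct 3, 1748: 366 days (Feb 29, 1748 is in that span).
Oct 3, 1748 → Oct 3, 1749: 365 days.
Oct 3, 1749 → Nov 3, 1749: 31 days (October has 31).
Nov 3, 1749 → Dec 3, 1749: 30 days (November has 30).
Dec 3, 1749 → Jan 3, 1750: 31 days (December has 31).
Jan 3, 1750 → Feb 3, 1750: 31 days (January has 31).
Feb 3, 1750 → Mar 3, 1750: 28 days (February has 28).
Mar 3, 1750 → Apr 3, 1750: 31 days (March has 31).
Apr 3, 1750 → May 3, 1750: 30 days (April has 30).
May 3, 1750 → Jun 3, 1750: 31 days (May has 31).
Jun 3, 1750 → Jul 3, 1750: 30 days (June has 30).
Jul 3, 1750 → Aug 3, 1750: 31 days (July has 31).
Aug 3, 1750 → Sep 3, 1750: 31 days (August has 31).
Sep 3, 1750 → Oct 3, 1750: 30 days (September has 30).
Oct 3, 1750 → Oct 24, 1750: 21 days.
Total: 6961 days.

6961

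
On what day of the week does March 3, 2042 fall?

Doomsday rule: the anchor day for the 2000s is Tuesday. For year 42: 42÷12 = 3 r 6, and 6÷4 = 1, so 3+6+1 = 10.
Tuesday + 10 ≡ Friday — that's 2042's doomsday.
In March the doomsday date is Mar 14.
Mar 3 is 11 days before Mar 14; 11 mod 7 = 4, so Friday − 4 = Monday.

Monday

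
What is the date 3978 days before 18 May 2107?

June 25, 2096

−365 (one year) → May 18, 2106 (3613 left).
−365 (one year) → May 18, 2105 (3248 left).
−365 (one year) → May 18, 2104 (2883 left).
−366 (one year; includes Feb 29, 2104) → May 18, 2103 (2517 left).
−365 (one year) → May 18, 2102 (2152 left).
−365 (one year) → May 18, 2101 (1787 left).
−365 (one year) → May 18, 2100 (1422 left).
−365 (one year) → May 18, 2099 (1057 left).
−365 (one year) → May 18, 2098 (692 left).
−365 (one year) → May 18, 2097 (327 left).
−18 → Apr 30, 2097 (end of Apr, 30 days; 309 left).
−30 → Mar 31, 2097 (end of Mar, 31 days; 279 left).
−31 → Feb 28, 2097 (end of Feb, 28 days; 248 left).
−28 → Jan 31, 2097 (end of Jan, 31 days; 220 left).
−31 → Dec 31, 2096 (end of Dec, 31 days; 189 left).
−31 → Nov 30, 2096 (end of Nov, 30 days; 158 left).
−30 → Oct 31, 2096 (end of Oct, 31 days; 128 left).
−31 → Sep 30, 2096 (end of Sep, 30 days; 97 left).
−30 → Aug 31, 2096 (end of Aug, 31 days; 67 left).
−31 → Jul 31, 2096 (end of Jul, 31 days; 36 left).
−31 → Jun 30, 2096 (end of Jun, 30 days; 5 left).
−5 → Jun 25, 2096.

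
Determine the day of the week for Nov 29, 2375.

Doomsday rule: the anchor day for the 2300s is Wednesday. For year 75: 75÷12 = 6 r 3, and 3÷4 = 0, so 6+3+0 = 9.
Wednesday + 9 ≡ Friday — that's 2375's doomsday.
In November the doomsday date is Nov 7.
Nov 29 is 22 days after Nov 7; 22 mod 7 = 1, so Friday + 1 = Saturday.

Saturday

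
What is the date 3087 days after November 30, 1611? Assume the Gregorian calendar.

+366 (one year; includes Feb 29, 1612) → Nov 30, 1612 (2721 left).
+365 (one year) → Nov 30, 1613 (2356 left).
+365 (one year) → Nov 30, 1614 (1991 left).
+365 (one year) → Nov 30, 1615 (1626 left).
+366 (one year; includes Feb 29, 1616) → Nov 30, 1616 (1260 left).
+365 (one year) → Nov 30, 1617 (895 left).
+365 (one year) → Nov 30, 1618 (530 left).
+365 (one year) → Nov 30, 1619 (165 left).
Nov has 30 days: +1 → Dec 1, 1619 (164 left).
Dec has 31 days: +31 → Jan 1, 1620 (133 left).
Jan has 31 days: +31 → Feb 1, 1620 (102 left).
Feb has 29 days: +29 → Mar 1, 1620 (73 left).
Mar has 31 days: +31 → Apr 1, 1620 (42 left).
Apr has 30 days: +30 → May 1, 1620 (12 left).
+12 → May 13, 1620.

May 13, 1620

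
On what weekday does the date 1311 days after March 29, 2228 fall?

Monday

First find the weekday of Mar 29, 2228. Doomsday rule: the anchor day for the 2200s is Friday. For year 28: 28÷12 = 2 r 4, and 4÷4 = 1, so 2+4+1 = 7.
Friday + 7 ≡ Friday — that's 2228's doomsday.
In March the doomsday date is Mar 14.
Mar 29 is 15 days after Mar 14; 15 mod 7 = 1, so Friday + 1 = Saturday.
1311 mod 7 = 2, so 1311 days after a Saturday is Saturday + 2 = Monday.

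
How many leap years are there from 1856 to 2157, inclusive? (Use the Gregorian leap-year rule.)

Multiples of 4 in [1856,2157]: 76.
Of those, multiples of 100: 3 (not leap unless ÷400).
Multiples of 400: 1.
Leap years = 76 − 3 + 1 = 74.

74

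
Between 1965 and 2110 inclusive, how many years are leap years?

35

Multiples of 4 in [1965,2110]: 36.
Of those, multiples of 100: 2 (not leap unless ÷400).
Multiples of 400: 1.
Leap years = 36 − 2 + 1 = 35.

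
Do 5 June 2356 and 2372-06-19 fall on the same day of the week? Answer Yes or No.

No

From Jun 5, 2356 to Jun 19, 2372 is 5858 days.
5858 mod 7 = 6, so they are different weekdays.
(Jun 5, 2356 is a Tuesday; Jun 19, 2372 is a Monday.)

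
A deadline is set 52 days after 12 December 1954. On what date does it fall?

February 2, 1955

Dec has 31 days: +20 → Jan 1, 1955 (32 left).
Jan has 31 days: +31 → Feb 1, 1955 (1 left).
+1 → Feb 2, 1955.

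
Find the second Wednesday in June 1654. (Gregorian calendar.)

June 1, 1654 is a Monday.
The first Wednesday is therefore June 3 (2 days later).
The second Wednesday is 3 + 1×7 = June 10.

June 10, 1654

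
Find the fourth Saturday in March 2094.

March 1, 2094 is a Monday.
The first Saturday is therefore March 6 (5 days later).
The fourth Saturday is 6 + 3×7 = March 27.

March 27, 2094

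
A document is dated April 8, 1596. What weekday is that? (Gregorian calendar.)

Monday

Doomsday rule: the anchor day for the 1500s is Wednesday. For year 96: 96÷12 = 8 r 0, and 0÷4 = 0, so 8+0+0 = 8.
Wednesday + 8 ≡ Thursday — that's 1596's doomsday.
In April the doomsday date is Apr 4.
Apr 8 is 4 days after Apr 4; 4 mod 7 = 4, so Thursday + 4 = Monday.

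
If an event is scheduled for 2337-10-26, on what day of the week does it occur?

Tuesday

Doomsday rule: the anchor day for the 2300s is Wednesday. For year 37: 37÷12 = 3 r 1, and 1÷4 = 0, so 3+1+0 = 4.
Wednesday + 4 ≡ Sunday — that's 2337's doomsday.
In October the doomsday date is Oct 10.
Oct 26 is 16 days after Oct 10; 16 mod 7 = 2, so Sunday + 2 = Tuesday.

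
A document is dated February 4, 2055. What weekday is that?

Thursday

Doomsday rule: the anchor day for the 2000s is Tuesday. For year 55: 55÷12 = 4 r 7, and 7÷4 = 1, so 4+7+1 = 12.
Tuesday + 12 ≡ Sunday — that's 2055's doomsday.
In February the doomsday date is Feb 28 (2055 is not a leap year).
Feb 4 is 24 days before Feb 28; 24 mod 7 = 3, so Sunday − 3 = Thursday.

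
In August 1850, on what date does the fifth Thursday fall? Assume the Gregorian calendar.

August 29, 1850

August 1, 1850 is a Thursday.
The first Thursday is therefore August 1 (same day).
The fifth Thursday is 1 + 4×7 = August 29.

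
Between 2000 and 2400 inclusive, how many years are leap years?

98

Multiples of 4 in [2000,2400]: 101.
Of those, multiples of 100: 5 (not leap unless ÷400).
Multiples of 400: 2.
Leap years = 101 − 5 + 2 = 98.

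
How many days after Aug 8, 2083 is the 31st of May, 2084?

Aug 8, 2083 → Sep 8, 2083: 31 days (August has 31).
Sep 8, 2083 → Oct 8, 2083: 30 days (September has 30).
Oct 8, 2083 → Nov 8, 2083: 31 days (October has 31).
Nov 8, 2083 → Dec 8, 2083: 30 days (November has 30).
Dec 8, 2083 → Jan 8, 2084: 31 days (December has 31).
Jan 8, 2084 → Feb 8, 2084: 31 days (January has 31).
Feb 8, 2084 → Mar 8, 2084: 29 days (February has 29).
Mar 8, 2084 → Apr 8, 2084: 31 days (March has 31).
Apr 8, 2084 → May 8, 2084: 30 days (April has 30).
May 8, 2084 → May 31, 2084: 23 days.
Total: 297 days.

297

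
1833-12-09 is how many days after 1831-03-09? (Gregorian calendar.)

Mar 9, 1831 → Mar 9, 1832: 366 days (Feb 29, 1832 is in that span).
Mar 9, 1832 → Mar 9, 1833: 365 days.
Mar 9, 1833 → Apr 9, 1833: 31 days (March has 31).
Apr 9, 1833 → May 9, 1833: 30 days (April has 30).
May 9, 1833 → Jun 9, 1833: 31 days (May has 31).
Jun 9, 1833 → Jul 9, 1833: 30 days (June has 30).
Jul 9, 1833 → Aug 9, 1833: 31 days (July has 31).
Aug 9, 1833 → Sep 9, 1833: 31 days (August has 31).
Sep 9, 1833 → Oct 9, 1833: 30 days (September has 30).
Oct 9, 1833 → Nov 9, 1833: 31 days (October has 31).
Nov 9, 1833 → Dec 9, 1833: 30 days.
Total: 1006 days.

1006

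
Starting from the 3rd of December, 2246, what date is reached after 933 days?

+365 (one year) → Dec 3, 2247 (568 left).
+366 (one year; includes Feb 29, 2248) → Dec 3, 2248 (202 left).
Dec has 31 days: +29 → Jan 1, 2249 (173 left).
Jan has 31 days: +31 → Feb 1, 2249 (142 left).
Feb has 28 days: +28 → Mar 1, 2249 (114 left).
Mar has 31 days: +31 → Apr 1, 2249 (83 left).
Apr has 30 days: +30 → May 1, 2249 (53 left).
May has 31 days: +31 → Jun 1, 2249 (22 left).
+22 → Jun 23, 2249.

June 23, 2249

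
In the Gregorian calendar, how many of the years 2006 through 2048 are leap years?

11

Multiples of 4 in [2006,2048]: 11.
Of those, multiples of 100: 0 (not leap unless ÷400).
Multiples of 400: 0.
Leap years = 11 − 0 + 0 = 11.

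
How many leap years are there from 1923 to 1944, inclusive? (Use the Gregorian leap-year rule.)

6

Multiples of 4 in [1923,1944]: 6.
Of those, multiples of 100: 0 (not leap unless ÷400).
Multiples of 400: 0.
Leap years = 6 − 0 + 0 = 6.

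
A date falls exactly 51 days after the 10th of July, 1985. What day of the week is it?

Friday

Jul 10, 1985 is a Wednesday.
51 mod 7 = 2, so 51 days after a Wednesday is Wednesday + 2 = Friday.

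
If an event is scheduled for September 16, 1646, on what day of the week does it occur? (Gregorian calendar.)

Doomsday rule: the anchor day for the 1600s is Tuesday. For year 46: 46÷12 = 3 r 10, and 10÷4 = 2, so 3+10+2 = 15.
Tuesday + 15 ≡ Wednesday — that's 1646's doomsday.
In September the doomsday date is Sep 5.
Sep 16 is 11 days after Sep 5; 11 mod 7 = 4, so Wednesday + 4 = Sunday.

Sunday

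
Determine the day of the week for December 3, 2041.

Tuesday

Doomsday rule: the anchor day for the 2000s is Tuesday. For year 41: 41÷12 = 3 r 5, and 5÷4 = 1, so 3+5+1 = 9.
Tuesday + 9 ≡ Thursday — that's 2041's doomsday.
In December the doomsday date is Dec 12.
Dec 3 is 9 days before Dec 12; 9 mod 7 = 2, so Thursday − 2 = Tuesday.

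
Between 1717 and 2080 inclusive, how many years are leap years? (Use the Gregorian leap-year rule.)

89

Multiples of 4 in [1717,2080]: 91.
Of those, multiples of 100: 3 (not leap unless ÷400).
Multiples of 400: 1.
Leap years = 91 − 3 + 1 = 89.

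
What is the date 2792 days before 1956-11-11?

−366 (one year; includes Feb 29, 1956) → Nov 11, 1955 (2426 left).
−365 (one year) → Nov 11, 1954 (2061 left).
−365 (one year) → Nov 11, 1953 (1696 left).
−365 (one year) → Nov 11, 1952 (1331 left).
−366 (one year; includes Feb 29, 1952) → Nov 11, 1951 (965 left).
−365 (one year) → Nov 11, 1950 (600 left).
−365 (one year) → Nov 11, 1949 (235 left).
−11 → Oct 31, 1949 (end of Oct, 31 days; 224 left).
−31 → Sep 30, 1949 (end of Sep, 30 days; 193 left).
−30 → Aug 31, 1949 (end of Aug, 31 days; 163 left).
−31 → Jul 31, 1949 (end of Jul, 31 days; 132 left).
−31 → Jun 30, 1949 (end of Jun, 30 days; 101 left).
−30 → May 31, 1949 (end of May, 31 days; 71 left).
−31 → Apr 30, 1949 (end of Apr, 30 days; 40 left).
−30 → Mar 31, 1949 (end of Mar, 31 days; 10 left).
−10 → Mar 21, 1949.

March 21, 1949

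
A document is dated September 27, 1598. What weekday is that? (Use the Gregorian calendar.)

Sunday

Doomsday rule: the anchor day for the 1500s is Wednesday. For year 98: 98÷12 = 8 r 2, and 2÷4 = 0, so 8+2+0 = 10.
Wednesday + 10 ≡ Saturday — that's 1598's doomsday.
In September the doomsday date is Sep 5.
Sep 27 is 22 days after Sep 5; 22 mod 7 = 1, so Saturday + 1 = Sunday.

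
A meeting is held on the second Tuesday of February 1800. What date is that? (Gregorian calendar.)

February 1, 1800 is a Saturday.
The first Tuesday is therefore February 4 (3 days later).
The second Tuesday is 4 + 1×7 = February 11.

February 11, 1800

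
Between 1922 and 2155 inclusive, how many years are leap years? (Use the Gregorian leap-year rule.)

57

Multiples of 4 in [1922,2155]: 58.
Of those, multiples of 100: 2 (not leap unless ÷400).
Multiples of 400: 1.
Leap years = 58 − 2 + 1 = 57.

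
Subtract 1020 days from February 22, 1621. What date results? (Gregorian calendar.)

−366 (one year; includes Feb 29, 1620) → Feb 22, 1620 (654 left).
−365 (one year) → Feb 22, 1619 (289 left).
−22 → Jan 31, 1619 (end of Jan, 31 days; 267 left).
−31 → Dec 31, 1618 (end of Dec, 31 days; 236 left).
−31 → Nov 30, 1618 (end of Nov, 30 days; 205 left).
−30 → Oct 31, 1618 (end of Oct, 31 days; 175 left).
−31 → Sep 30, 1618 (end of Sep, 30 days; 144 left).
−30 → Aug 31, 1618 (end of Aug, 31 days; 114 left).
−31 → Jul 31, 1618 (end of Jul, 31 days; 83 left).
−31 → Jun 30, 1618 (end of Jun, 30 days; 52 left).
−30 → May 31, 1618 (end of May, 31 days; 22 left).
−22 → May 9, 1618.

May 9, 1618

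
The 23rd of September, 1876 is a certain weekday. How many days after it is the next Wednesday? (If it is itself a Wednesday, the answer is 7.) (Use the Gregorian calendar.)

4

Sep 23, 1876 is a Saturday.
From Saturday to the next Wednesday is 4 days.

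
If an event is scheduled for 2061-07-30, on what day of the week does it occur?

Saturday

January 1, 2061 is a Saturday.
Jan 1, 2061 → Feb 1, 2061: 31 days (January has 31).
Feb 1, 2061 → Mar 1, 2061: 28 days (February has 28).
Mar 1, 2061 → Apr 1, 2061: 31 days (March has 31).
Apr 1, 2061 → May 1, 2061: 30 days (April has 30).
May 1, 2061 → Jun 1, 2061: 31 days (May has 31).
Jun 1, 2061 → Jul 1, 2061: 30 days (June has 30).
Jul 1, 2061 → Jul 30, 2061: 29 days.
Total: 210 days.
210 mod 7 = 0, so Saturday + 0 = Saturday.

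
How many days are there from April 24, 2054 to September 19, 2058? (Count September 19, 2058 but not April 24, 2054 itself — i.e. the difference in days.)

1609

Apr 24, 2054 → Apr 24, 2055: 365 days.
Apr 24, 2055 → Apr 24, 2056: 366 days (Feb 29, 2056 is in that span).
Apr 24, 2056 → Apr 24, 2057: 365 days.
Apr 24, 2057 → Apr 24, 2058: 365 days.
Apr 24, 2058 → May 24, 2058: 30 days (April has 30).
May 24, 2058 → Jun 24, 2058: 31 days (May has 31).
Jun 24, 2058 → Jul 24, 2058: 30 days (June has 30).
Jul 24, 2058 → Aug 24, 2058: 31 days (July has 31).
Aug 24, 2058 → Sep 19, 2058: 26 days.
Total: 1609 days.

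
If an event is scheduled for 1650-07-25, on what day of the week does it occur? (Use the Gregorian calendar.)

Monday

Doomsday rule: the anchor day for the 1600s is Tuesday. For year 50: 50÷12 = 4 r 2, and 2÷4 = 0, so 4+2+0 = 6.
Tuesday + 6 ≡ Monday — that's 1650's doomsday.
In July the doomsday date is Jul 11.
Jul 25 is 14 days after Jul 11; 14 mod 7 = 0, so Monday + 0 = Monday.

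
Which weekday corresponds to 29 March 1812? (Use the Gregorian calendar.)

Sunday

Doomsday rule: the anchor day for the 1800s is Friday. For year 12: 12÷12 = 1 r 0, and 0÷4 = 0, so 1+0+0 = 1.
Friday + 1 ≡ Saturday — that's 1812's doomsday.
In March the doomsday date is Mar 14.
Mar 29 is 15 days after Mar 14; 15 mod 7 = 1, so Saturday + 1 = Sunday.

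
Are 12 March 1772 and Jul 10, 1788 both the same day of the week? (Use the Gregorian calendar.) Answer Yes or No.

Yes

From Mar 12, 1772 to Jul 10, 1788 is 5964 days.
5964 mod 7 = 0, so they are the same weekday.
(Mar 12, 1772 is a Thursday; Jul 10, 1788 is a Thursday.)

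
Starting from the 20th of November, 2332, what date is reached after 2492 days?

+365 (one year) → Nov 20, 2333 (2127 left).
+365 (one year) → Nov 20, 2334 (1762 left).
+365 (one year) → Nov 20, 2335 (1397 left).
+366 (one year; includes Feb 29, 2336) → Nov 20, 2336 (1031 left).
+365 (one year) → Nov 20, 2337 (666 left).
+365 (one year) → Nov 20, 2338 (301 left).
Nov has 30 days: +11 → Dec 1, 2338 (290 left).
Dec has 31 days: +31 → Jan 1, 2339 (259 left).
Jan has 31 days: +31 → Feb 1, 2339 (228 left).
Feb has 28 days: +28 → Mar 1, 2339 (200 left).
Mar has 31 days: +31 → Apr 1, 2339 (169 left).
Apr has 30 days: +30 → May 1, 2339 (139 left).
May has 31 days: +31 → Jun 1, 2339 (108 left).
Jun has 30 days: +30 → Jul 1, 2339 (78 left).
Jul has 31 days: +31 → Aug 1, 2339 (47 left).
Aug has 31 days: +31 → Sep 1, 2339 (16 left).
+16 → Sep 17, 2339.

September 17, 2339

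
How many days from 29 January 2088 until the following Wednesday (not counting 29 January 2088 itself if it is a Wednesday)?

Jan 29, 2088 is a Thursday.
From Thursday to the next Wednesday is 6 days.

6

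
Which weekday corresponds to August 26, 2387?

Wednesday

Doomsday rule: the anchor day for the 2300s is Wednesday. For year 87: 87÷12 = 7 r 3, and 3÷4 = 0, so 7+3+0 = 10.
Wednesday + 10 ≡ Saturday — that's 2387's doomsday.
In August the doomsday date is Aug 8.
Aug 26 is 18 days after Aug 8; 18 mod 7 = 4, so Saturday + 4 = Wednesday.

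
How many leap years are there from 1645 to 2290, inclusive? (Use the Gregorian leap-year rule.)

156

Multiples of 4 in [1645,2290]: 161.
Of those, multiples of 100: 6 (not leap unless ÷400).
Multiples of 400: 1.
Leap years = 161 − 6 + 1 = 156.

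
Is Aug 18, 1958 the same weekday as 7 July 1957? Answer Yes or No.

No

From Jul 7, 1957 to Aug 18, 1958 is 407 days.
407 mod 7 = 1, so they are different weekdays.
(Jul 7, 1957 is a Sunday; Aug 18, 1958 is a Monday.)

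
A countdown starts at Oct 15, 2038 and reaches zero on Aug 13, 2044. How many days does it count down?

2129

Oct 15, 2038 → Oct 15, 2039: 365 days.
Oct 15, 2039 → Oct 15, 2040: 366 days (Feb 29, 2040 is in that span).
Oct 15, 2040 → Oct 15, 2041: 365 days.
Oct 15, 2041 → Oct 15, 2042: 365 days.
Oct 15, 2042 → Oct 15, 2043: 365 days.
Oct 15, 2043 → Nov 15, 2043: 31 days (October has 31).
Nov 15, 2043 → Dec 15, 2043: 30 days (November has 30).
Dec 15, 2043 → Jan 15, 2044: 31 days (December has 31).
Jan 15, 2044 → Feb 15, 2044: 31 days (January has 31).
Feb 15, 2044 → Mar 15, 2044: 29 days (February has 29).
Mar 15, 2044 → Apr 15, 2044: 31 days (March has 31).
Apr 15, 2044 → May 15, 2044: 30 days (April has 30).
May 15, 2044 → Jun 15, 2044: 31 days (May has 31).
Jun 15, 2044 → Jul 15, 2044: 30 days (June has 30).
Jul 15, 2044 → Aug 13, 2044: 29 days.
Total: 2129 days.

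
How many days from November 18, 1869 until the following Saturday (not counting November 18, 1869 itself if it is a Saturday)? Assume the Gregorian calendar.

Nov 18, 1869 is a Thursday.
From Thursday to the next Saturday is 2 days.

2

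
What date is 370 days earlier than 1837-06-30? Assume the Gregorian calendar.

June 25, 1836

−30 → May 31, 1837 (end of May, 31 days; 340 left).
−31 → Apr 30, 1837 (end of Apr, 30 days; 309 left).
−30 → Mar 31, 1837 (end of Mar, 31 days; 279 left).
−31 → Feb 28, 1837 (end of Feb, 28 days; 248 left).
−28 → Jan 31, 1837 (end of Jan, 31 days; 220 left).
−31 → Dec 31, 1836 (end of Dec, 31 days; 189 left).
−31 → Nov 30, 1836 (end of Nov, 30 days; 158 left).
−30 → Oct 31, 1836 (end of Oct, 31 days; 128 left).
−31 → Sep 30, 1836 (end of Sep, 30 days; 97 left).
−30 → Aug 31, 1836 (end of Aug, 31 days; 67 left).
−31 → Jul 31, 1836 (end of Jul, 31 days; 36 left).
−31 → Jun 30, 1836 (end of Jun, 30 days; 5 left).
−5 → Jun 25, 1836.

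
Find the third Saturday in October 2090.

October 21, 2090

October 1, 2090 is a Sunday.
The first Saturday is therefore October 7 (6 days later).
The third Saturday is 7 + 2×7 = October 21.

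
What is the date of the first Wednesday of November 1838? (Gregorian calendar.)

November 1, 1838 is a Thursday.
The first Wednesday is therefore November 7 (6 days later).

November 7, 1838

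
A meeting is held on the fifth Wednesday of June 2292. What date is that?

June 1, 2292 is a Wednesday.
The first Wednesday is therefore June 1 (same day).
The fifth Wednesday is 1 + 4×7 = June 29.

June 29, 2292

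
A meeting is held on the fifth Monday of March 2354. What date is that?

March 29, 2354

March 1, 2354 is a Monday.
The first Monday is therefore March 1 (same day).
The fifth Monday is 1 + 4×7 = March 29.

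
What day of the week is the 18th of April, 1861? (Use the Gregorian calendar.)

Thursday

Doomsday rule: the anchor day for the 1800s is Friday. For year 61: 61÷12 = 5 r 1, and 1÷4 = 0, so 5+1+0 = 6.
Friday + 6 ≡ Thursday — that's 1861's doomsday.
In April the doomsday date is Apr 4.
Apr 18 is 14 days after Apr 4; 14 mod 7 = 0, so Thursday + 0 = Thursday.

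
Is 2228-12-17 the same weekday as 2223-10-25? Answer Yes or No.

No

From Oct 25, 2223 to Dec 17, 2228 is 1880 days.
1880 mod 7 = 4, so they are different weekdays.
(Oct 25, 2223 is a Saturday; Dec 17, 2228 is a Wednesday.)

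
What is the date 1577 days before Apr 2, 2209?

December 7, 2204

−365 (one year) → Apr 2, 2208 (1212 left).
−366 (one year; includes Feb 29, 2208) → Apr 2, 2207 (846 left).
−365 (one year) → Apr 2, 2206 (481 left).
−365 (one year) → Apr 2, 2205 (116 left).
−2 → Mar 31, 2205 (end of Mar, 31 days; 114 left).
−31 → Feb 28, 2205 (end of Feb, 28 days; 83 left).
−28 → Jan 31, 2205 (end of Jan, 31 days; 55 left).
−31 → Dec 31, 2204 (end of Dec, 31 days; 24 left).
−24 → Dec 7, 2204.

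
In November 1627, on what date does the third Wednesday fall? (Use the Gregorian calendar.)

November 17, 1627

November 1, 1627 is a Monday.
The first Wednesday is therefore November 3 (2 days later).
The third Wednesday is 3 + 2×7 = November 17.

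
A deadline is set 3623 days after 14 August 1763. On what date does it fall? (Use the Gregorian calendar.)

+366 (one year; includes Feb 29, 1764) → Aug 14, 1764 (3257 left).
+365 (one year) → Aug 14, 1765 (2892 left).
+365 (one year) → Aug 14, 1766 (2527 left).
+365 (one year) → Aug 14, 1767 (2162 left).
+366 (one year; includes Feb 29, 1768) → Aug 14, 1768 (1796 left).
+365 (one year) → Aug 14, 1769 (1431 left).
+365 (one year) → Aug 14, 1770 (1066 left).
+365 (one year) → Aug 14, 1771 (701 left).
+366 (one year; includes Feb 29, 1772) → Aug 14, 1772 (335 left).
Aug has 31 days: +18 → Sep 1, 1772 (317 left).
Sep has 30 days: +30 → Oct 1, 1772 (287 left).
Oct has 31 days: +31 → Nov 1, 1772 (256 left).
Nov has 30 days: +30 → Dec 1, 1772 (226 left).
Dec has 31 days: +31 → Jan 1, 1773 (195 left).
Jan has 31 days: +31 → Feb 1, 1773 (164 left).
Feb has 28 days: +28 → Mar 1, 1773 (136 left).
Mar has 31 days: +31 → Apr 1, 1773 (105 left).
Apr has 30 days: +30 → May 1, 1773 (75 left).
May has 31 days: +31 → Jun 1, 1773 (44 left).
Jun has 30 days: +30 → Jul 1, 1773 (14 left).
+14 → Jul 15, 1773.

July 15, 1773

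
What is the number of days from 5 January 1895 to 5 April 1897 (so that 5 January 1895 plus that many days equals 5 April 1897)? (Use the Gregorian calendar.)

Jan 5, 1895 → Jan 5, 1896: 365 days.
Jan 5, 1896 → Jan 5, 1897: 366 days (Feb 29, 1896 is in that span).
Jan 5, 1897 → Feb 5, 1897: 31 days (January has 31).
Feb 5, 1897 → Mar 5, 1897: 28 days (February has 28).
Mar 5, 1897 → Apr 5, 1897: 31 days.
Total: 821 days.

821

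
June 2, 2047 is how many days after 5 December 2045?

Dec 5, 2045 → Dec 5, 2046: 365 days.
Dec 5, 2046 → Jan 5, 2047: 31 days (December has 31).
Jan 5, 2047 → Feb 5, 2047: 31 days (January has 31).
Feb 5, 2047 → Mar 5, 2047: 28 days (February has 28).
Mar 5, 2047 → Apr 5, 2047: 31 days (March has 31).
Apr 5, 2047 → May 5, 2047: 30 days (April has 30).
May 5, 2047 → Jun 2, 2047: 28 days.
Total: 544 days.

544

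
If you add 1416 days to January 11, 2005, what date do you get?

November 27, 2008

+365 (one year) → Jan 11, 2006 (1051 left).
+365 (one year) → Jan 11, 2007 (686 left).
+365 (one year) → Jan 11, 2008 (321 left).
Jan has 31 days: +21 → Feb 1, 2008 (300 left).
Feb has 29 days: +29 → Mar 1, 2008 (271 left).
Mar has 31 days: +31 → Apr 1, 2008 (240 left).
Apr has 30 days: +30 → May 1, 2008 (210 left).
May has 31 days: +31 → Jun 1, 2008 (179 left).
Jun has 30 days: +30 → Jul 1, 2008 (149 left).
Jul has 31 days: +31 → Aug 1, 2008 (118 left).
Aug has 31 days: +31 → Sep 1, 2008 (87 left).
Sep has 30 days: +30 → Oct 1, 2008 (57 left).
Oct has 31 days: +31 → Nov 1, 2008 (26 left).
+26 → Nov 27, 2008.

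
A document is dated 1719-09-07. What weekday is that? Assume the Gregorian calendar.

Doomsday rule: the anchor day for the 1700s is Sunday. For year 19: 19÷12 = 1 r 7, and 7÷4 = 1, so 1+7+1 = 9.
Sunday + 9 ≡ Tuesday — that's 1719's doomsday.
In September the doomsday date is Sep 5.
Sep 7 is 2 days after Sep 5; 2 mod 7 = 2, so Tuesday + 2 = Thursday.

Thursday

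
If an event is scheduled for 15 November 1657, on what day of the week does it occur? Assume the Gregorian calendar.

Doomsday rule: the anchor day for the 1600s is Tuesday. For year 57: 57÷12 = 4 r 9, and 9÷4 = 2, so 4+9+2 = 15.
Tuesday + 15 ≡ Wednesday — that's 1657's doomsday.
In November the doomsday date is Nov 7.
Nov 15 is 8 days after Nov 7; 8 mod 7 = 1, so Wednesday + 1 = Thursday.

Thursday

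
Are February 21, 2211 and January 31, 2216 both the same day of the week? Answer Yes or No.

From Feb 21, 2211 to Jan 31, 2216 is 1805 days.
1805 mod 7 = 6, so they are different weekdays.
(Feb 21, 2211 is a Thursday; Jan 31, 2216 is a Wednesday.)

No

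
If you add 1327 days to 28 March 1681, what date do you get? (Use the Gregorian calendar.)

November 14, 1684

+365 (one year) → Mar 28, 1682 (962 left).
+365 (one year) → Mar 28, 1683 (597 left).
+366 (one year; includes Feb 29, 1684) → Mar 28, 1684 (231 left).
Mar has 31 days: +4 → Apr 1, 1684 (227 left).
Apr has 30 days: +30 → May 1, 1684 (197 left).
May has 31 days: +31 → Jun 1, 1684 (166 left).
Jun has 30 days: +30 → Jul 1, 1684 (136 left).
Jul has 31 days: +31 → Aug 1, 1684 (105 left).
Aug has 31 days: +31 → Sep 1, 1684 (74 left).
Sep has 30 days: +30 → Oct 1, 1684 (44 left).
Oct has 31 days: +31 → Nov 1, 1684 (13 left).
+13 → Nov 14, 1684.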